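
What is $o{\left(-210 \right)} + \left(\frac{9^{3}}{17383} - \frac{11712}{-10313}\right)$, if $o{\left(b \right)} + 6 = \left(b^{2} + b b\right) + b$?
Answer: $\frac{15773180125809}{179270879} \approx 87985.0$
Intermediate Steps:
$o{\left(b \right)} = -6 + b + 2 b^{2}$ ($o{\left(b \right)} = -6 + \left(\left(b^{2} + b b\right) + b\right) = -6 + \left(\left(b^{2} + b^{2}\right) + b\right) = -6 + \left(2 b^{2} + b\right) = -6 + \left(b + 2 b^{2}\right) = -6 + b + 2 b^{2}$)
$o{\left(-210 \right)} + \left(\frac{9^{3}}{17383} - \frac{11712}{-10313}\right) = \left(-6 - 210 + 2 \left(-210\right)^{2}\right) + \left(\frac{9^{3}}{17383} - \frac{11712}{-10313}\right) = \left(-6 - 210 + 2 \cdot 44100\right) + \left(729 \cdot \frac{1}{17383} - - \frac{11712}{10313}\right) = \left(-6 - 210 + 88200\right) + \left(\frac{729}{17383} + \frac{11712}{10313}\right) = 87984 + \frac{211107873}{179270879} = \frac{15773180125809}{179270879}$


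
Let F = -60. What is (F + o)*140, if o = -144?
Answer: -28560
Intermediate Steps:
(F + o)*140 = (-60 - 144)*140 = -204*140 = -28560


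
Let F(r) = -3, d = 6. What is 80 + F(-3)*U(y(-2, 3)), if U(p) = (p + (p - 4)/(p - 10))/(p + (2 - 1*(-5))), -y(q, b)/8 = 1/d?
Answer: 23252/289 ≈ 80.457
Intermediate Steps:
y(q, b) = -4/3 (y(q, b) = -8/6 = -8*1/6 = -4/3)
U(p) = (p + (-4 + p)/(-10 + p))/(7 + p) (U(p) = (p + (-4 + p)/(-10 + p))/(p + (2 + 5)) = (p + (-4 + p)/(-10 + p))/(p + 7) = (p + (-4 + p)/(-10 + p))/(7 + p))
80 + F(-3)*U(y(-2, 3)) = 80 - 3*(4 - (-4/3)**2 + 9*(-4/3))/(70 - (-4/3)**2 + 3*(-4/3)) = 80 - 3*(4 - 1*16/9 - 12)/(70 - 1*16/9 - 4) = 80 - 3*(4 - 16/9 - 12)/(70 - 16/9 - 4) = 80 - 3*(-88)/(578/9*9) = 80 - 27*(-88)/(578*9) = 80 - 3*(-44/289) = 80 + 132/289 = 23252/289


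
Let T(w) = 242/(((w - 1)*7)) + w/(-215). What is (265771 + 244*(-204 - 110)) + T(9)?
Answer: 1138738863/6020 ≈ 1.8916e+5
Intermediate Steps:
T(w) = 242/(-7 + 7*w) - w/215 (T(w) = 242/(((-1 + w)*7)) + w*(-1/215) = 242/(-7 + 7*w) - w/215)
(265771 + 244*(-204 - 110)) + T(9) = (265771 + 244*(-204 - 110)) + (52030 - 7*9² + 7*9)/(1505*(-1 + 9)) = (265771 + 244*(-314)) + (1/1505)*(52030 - 7*81 + 63)/8 = (265771 - 76616) + (1/1505)*(⅛)*(52030 - 567 + 63) = 189155 + (1/1505)*(⅛)*51526 = 189155 + 25763/6020 = 1138738863/6020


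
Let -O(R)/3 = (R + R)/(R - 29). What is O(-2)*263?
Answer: -3156/31 ≈ -101.81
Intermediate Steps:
O(R) = -6*R/(-29 + R) (O(R) = -3*(R + R)/(R - 29) = -3*2*R/(-29 + R) = -6*R/(-29 + R))
O(-2)*263 = -6*(-2)/(-29 - 2)*263 = -6*(-2)/(-31)*263 = -6*(-2)*(-1/31)*263 = -12/31*263 = -3156/31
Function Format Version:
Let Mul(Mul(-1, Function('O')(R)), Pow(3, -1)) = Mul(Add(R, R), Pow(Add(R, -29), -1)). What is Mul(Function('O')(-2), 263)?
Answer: Rational(-3156, 31) ≈ -101.81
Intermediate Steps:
Function('O')(R) = Mul(-6, R, Pow(Add(-29, R), -1)) (Function('O')(R) = Mul(-3, Mul(Add(R, R), Pow(Add(R, -29), -1))) = Mul(-3, Mul(Mul(2, R), Pow(Add(-29, R), -1))) = Mul(-3, Mul(2, R, Pow(Add(-29, R), -1))) = Mul(-6, R, Pow(Add(-29, R), -1)))
Mul(Function('O')(-2), 263) = Mul(Mul(-6, -2, Pow(Add(-29, -2), -1)), 263) = Mul(Mul(-6, -2, Pow(-31, -1)), 263) = Mul(Mul(-6, -2, Rational(-1, 31)), 263) = Mul(Rational(-12, 31), 263) = Rational(-3156, 31)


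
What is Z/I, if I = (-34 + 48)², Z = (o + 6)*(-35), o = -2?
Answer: -5/7 ≈ -0.71429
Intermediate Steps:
Z = -140 (Z = (-2 + 6)*(-35) = 4*(-35) = -140)
I = 196 (I = 14² = 196)
Z/I = -140/196 = -140*1/196 = -5/7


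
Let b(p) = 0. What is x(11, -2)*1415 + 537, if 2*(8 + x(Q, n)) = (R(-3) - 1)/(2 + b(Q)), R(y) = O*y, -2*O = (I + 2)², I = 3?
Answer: 17031/8 ≈ 2128.9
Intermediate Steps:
O = -25/2 (O = -(3 + 2)²/2 = -½*5² = -½*25 = -25/2 ≈ -12.500)
R(y) = -25*y/2
x(Q, n) = 9/8 (x(Q, n) = -8 + ((-25/2*(-3) - 1)/(2 + 0))/2 = -8 + ((75/2 - 1)/2)/2 = -8 + ((73/2)*(½))/2 = -8 + (½)*(73/4) = -8 + 73/8 = 9/8)
x(11, -2)*1415 + 537 = (9/8)*1415 + 537 = 12735/8 + 537 = 17031/8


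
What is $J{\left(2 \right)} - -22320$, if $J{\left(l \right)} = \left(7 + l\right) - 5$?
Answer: $22324$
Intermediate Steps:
$J{\left(l \right)} = 2 + l$
$J{\left(2 \right)} - -22320 = \left(2 + 2\right) - -22320 = 4 + 22320 = 22324$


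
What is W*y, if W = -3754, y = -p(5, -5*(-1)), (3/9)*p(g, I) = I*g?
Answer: 281550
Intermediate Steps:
p(g, I) = 3*I*g (p(g, I) = 3*(I*g) = 3*I*g)
y = -75 (y = -3*(-5*(-1))*5 = -3*5*5 = -1*75 = -75)
W*y = -3754*(-75) = 281550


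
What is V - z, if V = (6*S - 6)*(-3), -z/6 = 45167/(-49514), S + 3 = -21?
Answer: 11005149/24757 ≈ 444.53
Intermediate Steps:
S = -24 (S = -3 - 21 = -24)
z = 135501/24757 (z = -271002/(-49514) = -271002*(-1)/49514 = -6*(-45167/49514) = 135501/24757 ≈ 5.4732)
V = 450 (V = (6*(-24) - 6)*(-3) = (-144 - 6)*(-3) = -150*(-3) = 450)
V - z = 450 - 1*135501/24757 = 450 - 135501/24757 = 11005149/24757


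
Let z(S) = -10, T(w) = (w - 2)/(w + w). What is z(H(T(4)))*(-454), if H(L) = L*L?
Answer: 4540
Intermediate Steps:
T(w) = (-2 + w)/(2*w) (T(w) = (-2 + w)/((2*w)) = (-2 + w)*(1/(2*w)) = (-2 + w)/(2*w))
H(L) = L²
z(H(T(4)))*(-454) = -10*(-454) = 4540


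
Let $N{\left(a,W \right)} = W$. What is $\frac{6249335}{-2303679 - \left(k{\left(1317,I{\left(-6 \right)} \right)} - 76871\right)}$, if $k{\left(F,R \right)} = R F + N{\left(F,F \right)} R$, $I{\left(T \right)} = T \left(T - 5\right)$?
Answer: $- \frac{58405}{22436} \approx -2.6032$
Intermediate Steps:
$I{\left(T \right)} = T \left(-5 + T\right)$
$k{\left(F,R \right)} = 2 F R$ ($k{\left(F,R \right)} = R F + F R = F R + F R = 2 F R$)
$\frac{6249335}{-2303679 - \left(k{\left(1317,I{\left(-6 \right)} \right)} - 76871\right)} = \frac{6249335}{-2303679 - \left(2 \cdot 1317 \left(- 6 \left(-5 - 6\right)\right) - 76871\right)} = \frac{6249335}{-2303679 - \left(2 \cdot 1317 \left(\left(-6\right) \left(-11\right)\right) - 76871\right)} = \frac{6249335}{-2303679 - \left(2 \cdot 1317 \cdot 66 - 76871\right)} = \frac{6249335}{-2303679 - \left(173844 - 76871\right)} = \frac{6249335}{-2303679 - 96973} = \frac{6249335}{-2400652} = 6249335 \left(- \frac{1}{2400652}\right) = - \frac{58405}{22436}$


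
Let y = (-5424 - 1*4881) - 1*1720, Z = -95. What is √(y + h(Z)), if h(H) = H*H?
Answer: 10*I*√30 ≈ 54.772*I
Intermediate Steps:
h(H) = H²
y = -12025 (y = (-5424 - 4881) - 1720 = -10305 - 1720 = -12025)
√(y + h(Z)) = √(-12025 + (-95)²) = √(-12025 + 9025) = √(-3000) = 10*I*√30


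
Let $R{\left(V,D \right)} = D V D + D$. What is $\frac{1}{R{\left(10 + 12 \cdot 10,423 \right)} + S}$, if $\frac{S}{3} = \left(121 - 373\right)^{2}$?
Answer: $\frac{1}{23451705} \approx 4.2641 \cdot 10^{-8}$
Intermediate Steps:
$R{\left(V,D \right)} = D + V D^{2}$ ($R{\left(V,D \right)} = V D^{2} + D = D + V D^{2}$)
$S = 190512$ ($S = 3 \left(121 - 373\right)^{2} = 3 \left(-252\right)^{2} = 3 \cdot 63504 = 190512$)
$\frac{1}{R{\left(10 + 12 \cdot 10,423 \right)} + S} = \frac{1}{423 \left(1 + 423 \left(10 + 12 \cdot 10\right)\right) + 190512} = \frac{1}{423 \left(1 + 423 \left(10 + 120\right)\right) + 190512} = \frac{1}{423 \left(1 + 423 \cdot 130\right) + 190512} = \frac{1}{423 \left(1 + 54990\right) + 190512} = \frac{1}{423 \cdot 54991 + 190512} = \frac{1}{23261193 + 190512} = \frac{1}{23451705}$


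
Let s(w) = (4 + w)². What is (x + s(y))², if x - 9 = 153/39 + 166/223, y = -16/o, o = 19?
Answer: 612064730163364/1095243878521 ≈ 558.84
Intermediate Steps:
y = -16/19 ≈ -0.84210
x = 39622/2899 (x = 9 + (153/39 + 166/223) = 9 + (153*(1/39) + 166*(1/223)) = 9 + (51/13 + 166/223) = 9 + 13531/2899 = 39622/2899 ≈ 13.667)
(x + s(y))² = (39622/2899 + (4 - 16/19)²)² = (39622/2899 + (60/19)²)² = (39622/2899 + 3600/361)² = (24739942/1046539)² = 612064730163364/1095243878521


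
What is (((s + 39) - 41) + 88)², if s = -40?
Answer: 2116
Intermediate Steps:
(((s + 39) - 41) + 88)² = (((-40 + 39) - 41) + 88)² = ((-1 - 41) + 88)² = (-42 + 88)² = 46² = 2116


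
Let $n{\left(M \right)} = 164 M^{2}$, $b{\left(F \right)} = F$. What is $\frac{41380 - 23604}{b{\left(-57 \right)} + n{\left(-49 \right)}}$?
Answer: $\frac{17776}{393707} \approx 0.04515$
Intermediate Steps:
$\frac{41380 - 23604}{b{\left(-57 \right)} + n{\left(-49 \right)}} = \frac{41380 - 23604}{-57 + 164 \left(-49\right)^{2}} = \frac{17776}{-57 + 164 \cdot 2401} = \frac{17776}{-57 + 393764} = \frac{17776}{393707}$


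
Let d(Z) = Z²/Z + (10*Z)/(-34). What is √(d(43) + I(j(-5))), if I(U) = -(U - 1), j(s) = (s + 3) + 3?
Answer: 2*√2193/17 ≈ 5.5094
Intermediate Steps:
j(s) = 6 + s (j(s) = (3 + s) + 3 = 6 + s)
d(Z) = 12*Z/17 (d(Z) = Z + (10*Z)*(-1/34) = Z - 5*Z/17 = 12*Z/17)
I(U) = 1 - U (I(U) = -(-1 + U) = 1 - U)
√(d(43) + I(j(-5))) = √((12/17)*43 + (1 - (6 - 5))) = √(516/17 + (1 - 1*1)) = √(516/17 + (1 - 1)) = √(516/17 + 0) = √(516/17) = 2*√2193/17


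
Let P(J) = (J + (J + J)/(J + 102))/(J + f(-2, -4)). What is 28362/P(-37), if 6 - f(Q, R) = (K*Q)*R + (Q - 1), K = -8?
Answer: -66367080/2479 ≈ -26772.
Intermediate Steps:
f(Q, R) = 7 - Q + 8*Q*R (f(Q, R) = 6 - ((-8*Q)*R + (Q - 1)) = 6 - (-8*Q*R + (-1 + Q)) = 6 - (-1 + Q - 8*Q*R) = 6 + (1 - Q + 8*Q*R) = 7 - Q + 8*Q*R)
P(J) = (J + 2*J/(102 + J))/(73 + J) (P(J) = (J + (J + J)/(J + 102))/(J + (7 - 1*(-2) + 8*(-2)*(-4))) = (J + (2*J)/(102 + J))/(J + (7 + 2 + 64)) = (J + 2*J/(102 + J))/(J + 73) = (J + 2*J/(102 + J))/(73 + J))
28362/P(-37) = 28362/((-37*(104 - 37)/(7446 + (-37)**2 + 175*(-37)))) = 28362/((-37*67/(7446 + 1369 - 6475))) = 28362/((-37*67/2340)) = 28362/((-37*1/2340*67)) = 28362/(-2479/2340) = 28362*(-2340/2479) = -66367080/2479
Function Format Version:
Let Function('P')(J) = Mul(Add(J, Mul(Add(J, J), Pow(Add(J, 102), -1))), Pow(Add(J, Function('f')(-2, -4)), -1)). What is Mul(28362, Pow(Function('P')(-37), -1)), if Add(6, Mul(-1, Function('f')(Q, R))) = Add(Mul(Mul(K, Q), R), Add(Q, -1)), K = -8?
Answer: Rational(-66367080, 2479) ≈ -26772.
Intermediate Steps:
Function('f')(Q, R) = Add(7, Mul(-1, Q), Mul(8, Q, R)) (Function('f')(Q, R) = Add(6, Mul(-1, Add(Mul(Mul(-8, Q), R), Add(Q, -1)))) = Add(6, Mul(-1, Add(Mul(-8, Q, R), Add(-1, Q)))) = Add(6, Mul(-1, Add(-1, Q, Mul(-8, Q, R)))) = Add(6, Add(1, Mul(-1, Q), Mul(8, Q, R))) = Add(7, Mul(-1, Q), Mul(8, Q, R)))
Function('P')(J) = Mul(Pow(Add(73, J), -1), Add(J, Mul(2, J, Pow(Add(102, J), -1)))) (Function('P')(J) = Mul(Add(J, Mul(Add(J, J), Pow(Add(J, 102), -1))), Pow(Add(J, Add(7, Mul(-1, -2), Mul(8, -2, -4))), -1)) = Mul(Add(J, Mul(Mul(2, J), Pow(Add(102, J), -1))), Pow(Add(J, Add(7, 2, 64)), -1)) = Mul(Add(J, Mul(2, J, Pow(Add(102, J), -1))), Pow(Add(J, 73), -1)) = Mul(Add(J, Mul(2, J, Pow(Add(102, J), -1))), Pow(Add(73, J), -1)) = Mul(Pow(Add(73, J), -1), Add(J, Mul(2, J, Pow(Add(102, J), -1)))))
Mul(28362, Pow(Function('P')(-37), -1)) = Mul(28362, Pow(Mul(-37, Pow(Add(7446, Pow(-37, 2), Mul(175, -37)), -1), Add(104, -37)), -1)) = Mul(28362, Pow(Mul(-37, Pow(Add(7446, 1369, -6475), -1), 67), -1)) = Mul(28362, Pow(Mul(-37, Pow(2340, -1), 67), -1)) = Mul(28362, Pow(Mul(-37, Rational(1, 2340), 67), -1)) = Mul(28362, Pow(Rational(-2479, 2340), -1)) = Mul(28362, Rational(-2340, 2479)) = Rational(-66367080, 2479)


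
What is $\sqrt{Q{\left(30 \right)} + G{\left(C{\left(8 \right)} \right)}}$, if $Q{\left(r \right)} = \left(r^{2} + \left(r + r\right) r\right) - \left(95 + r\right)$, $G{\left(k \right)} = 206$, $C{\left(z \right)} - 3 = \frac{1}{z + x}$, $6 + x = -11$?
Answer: $3 \sqrt{309} \approx 52.735$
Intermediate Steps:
$x = -17$ ($x = -6 - 11 = -17$)
$C{\left(z \right)} = 3 + \frac{1}{-17 + z}$ ($C{\left(z \right)} = 3 + \frac{1}{z - 17} = 3 + \frac{1}{-17 + z}$)
$Q{\left(r \right)} = -95 - r + 3 r^{2}$ ($Q{\left(r \right)} = \left(r^{2} + 2 r r\right) - \left(95 + r\right) = \left(r^{2} + 2 r^{2}\right) - \left(95 + r\right) = 3 r^{2} - \left(95 + r\right) = -95 - r + 3 r^{2}$)
$\sqrt{Q{\left(30 \right)} + G{\left(C{\left(8 \right)} \right)}} = \sqrt{\left(-95 - 30 + 3 \cdot 30^{2}\right) + 206} = \sqrt{\left(-95 - 30 + 3 \cdot 900\right) + 206} = \sqrt{\left(-95 - 30 + 2700\right) + 206} = \sqrt{2575 + 206} = \sqrt{2781} = 3 \sqrt{309}$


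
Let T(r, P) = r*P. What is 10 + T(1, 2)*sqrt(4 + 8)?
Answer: 10 + 4*sqrt(3) ≈ 16.928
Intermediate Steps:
T(r, P) = P*r
10 + T(1, 2)*sqrt(4 + 8) = 10 + (2*1)*sqrt(4 + 8) = 10 + 2*sqrt(12) = 10 + 2*(2*sqrt(3)) = 10 + 4*sqrt(3)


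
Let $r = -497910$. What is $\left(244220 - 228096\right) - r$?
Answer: $514034$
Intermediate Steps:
$\left(244220 - 228096\right) - r = \left(244220 - 228096\right) - -497910 = \left(244220 - 228096\right) + 497910 = 16124 + 497910 = 514034$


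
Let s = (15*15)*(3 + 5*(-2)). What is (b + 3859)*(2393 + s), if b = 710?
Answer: 3737442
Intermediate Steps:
s = -1575 (s = 225*(3 - 10) = 225*(-7) = -1575)
(b + 3859)*(2393 + s) = (710 + 3859)*(2393 - 1575) = 4569*818 = 3737442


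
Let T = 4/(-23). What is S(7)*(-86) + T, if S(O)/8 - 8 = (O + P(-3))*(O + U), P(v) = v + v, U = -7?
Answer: -126596/23 ≈ -5504.2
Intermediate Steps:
P(v) = 2*v
T = -4/23 (T = -1/23*4 = -4/23 ≈ -0.17391)
S(O) = 64 + 8*(-7 + O)*(-6 + O) (S(O) = 64 + 8*((O + 2*(-3))*(O - 7)) = 64 + 8*((O - 6)*(-7 + O)) = 64 + 8*((-6 + O)*(-7 + O)) = 64 + 8*((-7 + O)*(-6 + O)) = 64 + 8*(-7 + O)*(-6 + O))
S(7)*(-86) + T = (400 - 104*7 + 8*7²)*(-86) - 4/23 = (400 - 728 + 8*49)*(-86) - 4/23 = (400 - 728 + 392)*(-86) - 4/23 = 64*(-86) - 4/23 = -5504 - 4/23 = -126596/23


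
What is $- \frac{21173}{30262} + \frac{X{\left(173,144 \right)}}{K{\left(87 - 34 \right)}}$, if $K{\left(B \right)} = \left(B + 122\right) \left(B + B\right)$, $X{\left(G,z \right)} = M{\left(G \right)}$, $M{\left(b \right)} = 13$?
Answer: $- \frac{98091436}{140340025} \approx -0.69896$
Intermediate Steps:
$X{\left(G,z \right)} = 13$
$K{\left(B \right)} = 2 B \left(122 + B\right)$ ($K{\left(B \right)} = \left(122 + B\right) 2 B = 2 B \left(122 + B\right)$)
$- \frac{21173}{30262} + \frac{X{\left(173,144 \right)}}{K{\left(87 - 34 \right)}} = - \frac{21173}{30262} + \frac{13}{2 \left(87 - 34\right) \left(122 + \left(87 - 34\right)\right)} = \left(-21173\right) \frac{1}{30262} + \frac{13}{2 \left(87 - 34\right) \left(122 + \left(87 - 34\right)\right)} = - \frac{21173}{30262} + \frac{13}{2 \cdot 53 \left(122 + 53\right)} = - \frac{21173}{30262} + \frac{13}{2 \cdot 53 \cdot 175} = - \frac{21173}{30262} + \frac{13}{18550} = - \frac{98091436}{140340025}$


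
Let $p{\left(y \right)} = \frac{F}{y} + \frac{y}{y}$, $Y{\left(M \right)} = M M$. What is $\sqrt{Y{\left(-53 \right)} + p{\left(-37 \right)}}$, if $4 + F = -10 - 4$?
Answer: $\frac{2 \sqrt{961889}}{37} \approx 53.014$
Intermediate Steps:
$Y{\left(M \right)} = M^{2}$
$F = -18$ ($F = -4 - 14 = -18$)
$p{\left(y \right)} = 1 - \frac{18}{y}$ ($p{\left(y \right)} = - \frac{18}{y} + \frac{y}{y} = - \frac{18}{y} + 1 = 1 - \frac{18}{y}$)
$\sqrt{Y{\left(-53 \right)} + p{\left(-37 \right)}} = \sqrt{\left(-53\right)^{2} + \frac{-18 - 37}{-37}} = \sqrt{2809 - - \frac{55}{37}} = \sqrt{2809 + \frac{55}{37}} = \sqrt{\frac{103988}{37}} = \frac{2 \sqrt{961889}}{37}$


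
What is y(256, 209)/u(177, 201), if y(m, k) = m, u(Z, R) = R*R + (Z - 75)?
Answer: 256/40503 ≈ 0.0063205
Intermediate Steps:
u(Z, R) = -75 + Z + R**2 (u(Z, R) = R**2 + (-75 + Z) = -75 + Z + R**2)
y(256, 209)/u(177, 201) = 256/(-75 + 177 + 201**2) = 256/(-75 + 177 + 40401) = 256/40503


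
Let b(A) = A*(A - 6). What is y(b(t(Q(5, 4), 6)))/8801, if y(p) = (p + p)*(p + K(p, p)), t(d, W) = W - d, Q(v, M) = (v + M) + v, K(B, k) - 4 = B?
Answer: 51072/8801 ≈ 5.8030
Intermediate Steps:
K(B, k) = 4 + B
Q(v, M) = M + 2*v (Q(v, M) = (M + v) + v = M + 2*v)
b(A) = A*(-6 + A)
y(p) = 2*p*(4 + 2*p) (y(p) = (p + p)*(p + (4 + p)) = (2*p)*(4 + 2*p) = 2*p*(4 + 2*p))
y(b(t(Q(5, 4), 6)))/8801 = (4*((6 - (4 + 2*5))*(-6 + (6 - (4 + 2*5))))*(2 + (6 - (4 + 2*5))*(-6 + (6 - (4 + 2*5)))))/8801 = (4*((6 - (4 + 10))*(-6 + (6 - (4 + 10))))*(2 + (6 - (4 + 10))*(-6 + (6 - (4 + 10)))))*(1/8801) = (4*((6 - 1*14)*(-6 + (6 - 1*14)))*(2 + (6 - 1*14)*(-6 + (6 - 1*14))))*(1/8801) = (4*((6 - 14)*(-6 + (6 - 14)))*(2 + (6 - 14)*(-6 + (6 - 14))))*(1/8801) = (4*(-8*(-6 - 8))*(2 - 8*(-6 - 8)))*(1/8801) = (4*(-8*(-14))*(2 - 8*(-14)))*(1/8801) = (4*112*(2 + 112))*(1/8801) = (4*112*114)*(1/8801) = 51072*(1/8801) = 51072/8801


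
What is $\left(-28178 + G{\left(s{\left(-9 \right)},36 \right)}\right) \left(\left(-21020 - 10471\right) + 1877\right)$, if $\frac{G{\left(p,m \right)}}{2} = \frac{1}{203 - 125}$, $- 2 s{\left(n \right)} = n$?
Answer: $\frac{2503387598}{3} \approx 8.3446 \cdot 10^{8}$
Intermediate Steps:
$s{\left(n \right)} = - \frac{n}{2}$
$G{\left(p,m \right)} = \frac{1}{39}$ ($G{\left(p,m \right)} = \frac{2}{203 - 125} = \frac{2}{78} = 2 \cdot \frac{1}{78} = \frac{1}{39}$)
$\left(-28178 + G{\left(s{\left(-9 \right)},36 \right)}\right) \left(\left(-21020 - 10471\right) + 1877\right) = \left(-28178 + \frac{1}{39}\right) \left(\left(-21020 - 10471\right) + 1877\right) = - \frac{1098941 \left(\left(-21020 - 10471\right) + 1877\right)}{39} = - \frac{1098941 \left(-31491 + 1877\right)}{39} = \left(- \frac{1098941}{39}\right) \left(-29614\right) = \frac{2503387598}{3}$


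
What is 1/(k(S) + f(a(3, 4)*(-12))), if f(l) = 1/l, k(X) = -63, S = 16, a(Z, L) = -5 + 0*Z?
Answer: -60/3779 ≈ -0.015877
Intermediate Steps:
a(Z, L) = -5 (a(Z, L) = -5 + 0 = -5)
1/(k(S) + f(a(3, 4)*(-12))) = 1/(-63 + 1/(-5*(-12))) = 1/(-63 + 1/60) = 1/(-3779/60) = -60/3779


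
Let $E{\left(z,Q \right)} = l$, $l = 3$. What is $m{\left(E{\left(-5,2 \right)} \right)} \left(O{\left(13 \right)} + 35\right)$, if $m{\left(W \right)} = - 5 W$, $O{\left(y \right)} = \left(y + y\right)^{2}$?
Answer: $-10665$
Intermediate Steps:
$O{\left(y \right)} = 4 y^{2}$ ($O{\left(y \right)} = \left(2 y\right)^{2} = 4 y^{2}$)
$E{\left(z,Q \right)} = 3$
$m{\left(E{\left(-5,2 \right)} \right)} \left(O{\left(13 \right)} + 35\right) = \left(-5\right) 3 \left(4 \cdot 13^{2} + 35\right) = - 15 \left(4 \cdot 169 + 35\right) = - 15 \left(676 + 35\right) = \left(-15\right) 711 = -10665$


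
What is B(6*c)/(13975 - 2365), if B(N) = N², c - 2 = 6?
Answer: 128/645 ≈ 0.19845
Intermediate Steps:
c = 8 (c = 2 + 6 = 8)
B(6*c)/(13975 - 2365) = (6*8)²/(13975 - 2365) = 48²/11610 = 2304*(1/11610) = 128/645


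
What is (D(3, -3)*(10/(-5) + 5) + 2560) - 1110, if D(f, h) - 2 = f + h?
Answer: 1456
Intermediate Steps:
D(f, h) = 2 + f + h (D(f, h) = 2 + (f + h) = 2 + f + h)
(D(3, -3)*(10/(-5) + 5) + 2560) - 1110 = ((2 + 3 - 3)*(10/(-5) + 5) + 2560) - 1110 = (2*(10*(-⅕) + 5) + 2560) - 1110 = (2*(-2 + 5) + 2560) - 1110 = (2*3 + 2560) - 1110 = (6 + 2560) - 1110 = 2566 - 1110 = 1456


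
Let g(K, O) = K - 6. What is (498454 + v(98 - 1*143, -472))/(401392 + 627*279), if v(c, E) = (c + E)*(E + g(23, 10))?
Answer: 733689/576325 ≈ 1.2730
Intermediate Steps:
g(K, O) = -6 + K
v(c, E) = (17 + E)*(E + c) (v(c, E) = (c + E)*(E + (-6 + 23)) = (E + c)*(E + 17) = (E + c)*(17 + E) = (17 + E)*(E + c))
(498454 + v(98 - 1*143, -472))/(401392 + 627*279) = (498454 + ((-472)² + 17*(-472) + 17*(98 - 1*143) - 472*(98 - 1*143)))/(401392 + 627*279) = (498454 + (222784 - 8024 + 17*(98 - 143) - 472*(98 - 143)))/(401392 + 174933) = (498454 + (222784 - 8024 + 17*(-45) - 472*(-45)))/576325 = (498454 + (222784 - 8024 - 765 + 21240))*(1/576325) = (498454 + 235235)*(1/576325) = 733689*(1/576325) = 733689/576325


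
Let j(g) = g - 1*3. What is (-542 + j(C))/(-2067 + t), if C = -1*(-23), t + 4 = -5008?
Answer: 522/7079 ≈ 0.073739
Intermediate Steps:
t = -5012 (t = -4 - 5008 = -5012)
C = 23
j(g) = -3 + g (j(g) = g - 3 = -3 + g)
(-542 + j(C))/(-2067 + t) = (-542 + (-3 + 23))/(-2067 - 5012) = (-542 + 20)/(-7079) = -522*(-1/7079) = 522/7079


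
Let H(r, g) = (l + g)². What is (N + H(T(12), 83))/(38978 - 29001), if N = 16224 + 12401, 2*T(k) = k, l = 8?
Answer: 36906/9977 ≈ 3.6991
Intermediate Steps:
T(k) = k/2
N = 28625
H(r, g) = (8 + g)²
(N + H(T(12), 83))/(38978 - 29001) = (28625 + (8 + 83)²)/(38978 - 29001) = (28625 + 91²)/9977 = (28625 + 8281)*(1/9977) = 36906*(1/9977) = 36906/9977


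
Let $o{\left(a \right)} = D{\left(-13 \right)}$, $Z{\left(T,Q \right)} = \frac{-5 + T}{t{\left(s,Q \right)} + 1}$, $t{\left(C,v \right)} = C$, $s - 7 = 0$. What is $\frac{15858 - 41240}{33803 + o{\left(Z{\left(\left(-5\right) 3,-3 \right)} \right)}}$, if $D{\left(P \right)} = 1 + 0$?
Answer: $- \frac{12691}{16902} \approx -0.75086$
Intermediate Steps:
$s = 7$ ($s = 7 + 0 = 7$)
$D{\left(P \right)} = 1$
$Z{\left(T,Q \right)} = - \frac{5}{8} + \frac{T}{8}$ ($Z{\left(T,Q \right)} = \frac{-5 + T}{7 + 1} = \frac{-5 + T}{8} = \left(-5 + T\right) \frac{1}{8} = - \frac{5}{8} + \frac{T}{8}$)
$o{\left(a \right)} = 1$
$\frac{15858 - 41240}{33803 + o{\left(Z{\left(\left(-5\right) 3,-3 \right)} \right)}} = \frac{15858 - 41240}{33803 + 1} = - \frac{25382}{33804} = \left(-25382\right) \frac{1}{33804} = - \frac{12691}{16902}$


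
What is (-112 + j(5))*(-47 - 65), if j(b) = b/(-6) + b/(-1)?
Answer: 39592/3 ≈ 13197.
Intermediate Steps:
j(b) = -7*b/6 (j(b) = b*(-1/6) + b*(-1) = -b/6 - b = -7*b/6)
(-112 + j(5))*(-47 - 65) = (-112 - 7/6*5)*(-47 - 65) = (-112 - 35/6)*(-112) = -707/6*(-112) = 39592/3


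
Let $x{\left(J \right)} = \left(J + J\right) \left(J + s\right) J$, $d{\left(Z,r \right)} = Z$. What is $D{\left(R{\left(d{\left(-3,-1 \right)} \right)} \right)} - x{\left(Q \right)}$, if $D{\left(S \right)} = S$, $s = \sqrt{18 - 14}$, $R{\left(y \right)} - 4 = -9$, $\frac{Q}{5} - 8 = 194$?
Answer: $-2064682405$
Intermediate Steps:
$Q = 1010$ ($Q = 40 + 5 \cdot 194 = 40 + 970 = 1010$)
$R{\left(y \right)} = -5$ ($R{\left(y \right)} = 4 - 9 = -5$)
$s = 2$ ($s = \sqrt{4} = 2$)
$x{\left(J \right)} = 2 J^{2} \left(2 + J\right)$ ($x{\left(J \right)} = \left(J + J\right) \left(J + 2\right) J = 2 J \left(2 + J\right) J = 2 J^{2} \left(2 + J\right)$)
$D{\left(R{\left(d{\left(-3,-1 \right)} \right)} \right)} - x{\left(Q \right)} = -5 - 2 \cdot 1010^{2} \left(2 + 1010\right) = -5 - 2 \cdot 1020100 \cdot 1012 = -5 - 2064682400 = -2064682405$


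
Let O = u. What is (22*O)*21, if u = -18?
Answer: -8316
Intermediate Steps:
O = -18
(22*O)*21 = (22*(-18))*21 = -396*21 = -8316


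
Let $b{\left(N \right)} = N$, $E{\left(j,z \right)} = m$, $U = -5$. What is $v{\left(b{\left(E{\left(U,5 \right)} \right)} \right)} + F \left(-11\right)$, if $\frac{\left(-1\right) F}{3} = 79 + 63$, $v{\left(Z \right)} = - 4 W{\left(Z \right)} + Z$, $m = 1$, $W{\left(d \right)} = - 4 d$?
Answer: $4703$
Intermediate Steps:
$E{\left(j,z \right)} = 1$
$v{\left(Z \right)} = 17 Z$ ($v{\left(Z \right)} = - 4 \left(- 4 Z\right) + Z = 16 Z + Z = 17 Z$)
$F = -426$ ($F = - 3 \left(79 + 63\right) = \left(-3\right) 142 = -426$)
$v{\left(b{\left(E{\left(U,5 \right)} \right)} \right)} + F \left(-11\right) = 17 \cdot 1 - -4686 = 17 + 4686 = 4703$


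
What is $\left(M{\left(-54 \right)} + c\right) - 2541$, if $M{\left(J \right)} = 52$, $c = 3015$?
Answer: $526$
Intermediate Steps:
$\left(M{\left(-54 \right)} + c\right) - 2541 = \left(52 + 3015\right) - 2541 = 3067 - 2541 = 526$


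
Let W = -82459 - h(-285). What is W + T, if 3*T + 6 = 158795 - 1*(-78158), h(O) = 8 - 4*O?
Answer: -13874/3 ≈ -4624.7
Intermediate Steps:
W = -83607 (W = -82459 - (8 - 4*(-285)) = -82459 - (8 + 1140) = -82459 - 1*1148 = -82459 - 1148 = -83607)
T = 236947/3 (T = -2 + (158795 - 1*(-78158))/3 = -2 + (158795 + 78158)/3 = -2 + (⅓)*236953 = -2 + 236953/3 = 236947/3 ≈ 78982.)
W + T = -83607 + 236947/3 = -13874/3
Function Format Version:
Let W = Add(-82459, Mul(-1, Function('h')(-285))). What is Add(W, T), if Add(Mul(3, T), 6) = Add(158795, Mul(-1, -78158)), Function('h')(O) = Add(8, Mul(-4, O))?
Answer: Rational(-13874, 3) ≈ -4624.7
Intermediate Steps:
W = -83607 (W = Add(-82459, Mul(-1, Add(8, Mul(-4, -285)))) = Add(-82459, Mul(-1, Add(8, 1140))) = Add(-82459, Mul(-1, 1148)) = Add(-82459, -1148) = -83607)
T = Rational(236947, 3) (T = Add(-2, Mul(Rational(1, 3), Add(158795, Mul(-1, -78158)))) = Add(-2, Mul(Rational(1, 3), Add(158795, 78158))) = Add(-2, Mul(Rational(1, 3), 236953)) = Add(-2, Rational(236953, 3)) = Rational(236947, 3) ≈ 78982.)
Add(W, T) = Add(-83607, Rational(236947, 3)) = Rational(-13874, 3)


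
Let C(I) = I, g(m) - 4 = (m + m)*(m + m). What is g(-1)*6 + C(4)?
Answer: 52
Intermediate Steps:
g(m) = 4 + 4*m² (g(m) = 4 + (m + m)*(m + m) = 4 + (2*m)*(2*m) = 4 + 4*m²)
g(-1)*6 + C(4) = (4 + 4*(-1)²)*6 + 4 = (4 + 4*1)*6 + 4 = (4 + 4)*6 + 4 = 8*6 + 4 = 48 + 4 = 52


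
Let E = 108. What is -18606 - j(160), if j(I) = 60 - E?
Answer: -18558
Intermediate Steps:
j(I) = -48 (j(I) = 60 - 1*108 = 60 - 108 = -48)
-18606 - j(160) = -18606 - 1*(-48) = -18606 + 48 = -18558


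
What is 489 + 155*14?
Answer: 2659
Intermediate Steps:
489 + 155*14 = 489 + 2170 = 2659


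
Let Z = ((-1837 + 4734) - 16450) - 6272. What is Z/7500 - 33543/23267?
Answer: -28513631/6980100 ≈ -4.0850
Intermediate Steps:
Z = -19825 (Z = (2897 - 16450) - 6272 = -13553 - 6272 = -19825)
Z/7500 - 33543/23267 = -19825/7500 - 33543/23267 = -19825*1/7500 - 33543*1/23267 = -793/300 - 33543/23267 = -28513631/6980100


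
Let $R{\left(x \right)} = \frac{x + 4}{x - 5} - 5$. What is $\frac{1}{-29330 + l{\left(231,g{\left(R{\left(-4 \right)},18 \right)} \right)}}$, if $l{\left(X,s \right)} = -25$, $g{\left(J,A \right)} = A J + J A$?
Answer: $- \frac{1}{29355} \approx -3.4066 \cdot 10^{-5}$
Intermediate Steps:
$R{\left(x \right)} = -5 + \frac{4 + x}{-5 + x}$ ($R{\left(x \right)} = \frac{4 + x}{-5 + x} - 5 = -5 + \frac{4 + x}{-5 + x}$)
$g{\left(J,A \right)} = 2 A J$ ($g{\left(J,A \right)} = A J + A J = 2 A J$)
$\frac{1}{-29330 + l{\left(231,g{\left(R{\left(-4 \right)},18 \right)} \right)}} = \frac{1}{-29330 - 25} = \frac{1}{-29355} = - \frac{1}{29355}$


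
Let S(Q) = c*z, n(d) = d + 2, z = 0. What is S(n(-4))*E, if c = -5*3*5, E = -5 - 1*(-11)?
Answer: 0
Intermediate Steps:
n(d) = 2 + d
E = 6 (E = -5 + 11 = 6)
c = -75 (c = -15*5 = -75)
S(Q) = 0 (S(Q) = -75*0 = 0)
S(n(-4))*E = 0*6 = 0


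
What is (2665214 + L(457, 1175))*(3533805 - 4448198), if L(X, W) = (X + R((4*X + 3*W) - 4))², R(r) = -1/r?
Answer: -75192469168524183854/28611801 ≈ -2.6280e+12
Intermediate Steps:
L(X, W) = (X - 1/(-4 + 3*W + 4*X))² (L(X, W) = (X - 1/((4*X + 3*W) - 4))² = (X - 1/((3*W + 4*X) - 4))² = (X - 1/(-4 + 3*W + 4*X))²)
(2665214 + L(457, 1175))*(3533805 - 4448198) = (2665214 + (457 - 1/(-4 + 3*1175 + 4*457))²)*(3533805 - 4448198) = (2665214 + (457 - 1/(-4 + 3525 + 1828))²)*(-914393) = (2665214 + (457 - 1/5349)²)*(-914393) = (2665214 + (2444492/5349)²)*(-914393) = (2665214 + 5975541138064/28611801)*(-914393) = (82232113728478/28611801)*(-914393) = -75192469168524183854/28611801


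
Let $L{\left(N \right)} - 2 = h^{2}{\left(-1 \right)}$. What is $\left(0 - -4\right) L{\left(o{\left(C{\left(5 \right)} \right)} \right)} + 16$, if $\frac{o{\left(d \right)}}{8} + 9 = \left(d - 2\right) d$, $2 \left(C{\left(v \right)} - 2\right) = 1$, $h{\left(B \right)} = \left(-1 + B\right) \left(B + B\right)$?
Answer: $88$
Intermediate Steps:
$h{\left(B \right)} = 2 B \left(-1 + B\right)$ ($h{\left(B \right)} = \left(-1 + B\right) 2 B = 2 B \left(-1 + B\right)$)
$C{\left(v \right)} = \frac{5}{2}$ ($C{\left(v \right)} = 2 + \frac{1}{2} \cdot 1 = 2 + \frac{1}{2} = \frac{5}{2}$)
$o{\left(d \right)} = -72 + 8 d \left(-2 + d\right)$ ($o{\left(d \right)} = -72 + 8 \left(d - 2\right) d = -72 + 8 \left(-2 + d\right) d = -72 + 8 d \left(-2 + d\right)$)
$L{\left(N \right)} = 18$ ($L{\left(N \right)} = 2 + \left(2 \left(-1\right) \left(-1 - 1\right)\right)^{2} = 2 + \left(2 \left(-1\right) \left(-2\right)\right)^{2} = 2 + 4^{2} = 2 + 16 = 18$)
$\left(0 - -4\right) L{\left(o{\left(C{\left(5 \right)} \right)} \right)} + 16 = \left(0 - -4\right) 18 + 16 = \left(0 + 4\right) 18 + 16 = 4 \cdot 18 + 16 = 72 + 16 = 88$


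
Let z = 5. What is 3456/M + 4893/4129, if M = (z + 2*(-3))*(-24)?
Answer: 599469/4129 ≈ 145.19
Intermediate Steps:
M = 24 (M = (5 + 2*(-3))*(-24) = (5 - 6)*(-24) = -1*(-24) = 24)
3456/M + 4893/4129 = 3456/24 + 4893/4129 = 3456*(1/24) + 4893*(1/4129) = 144 + 4893/4129 = 599469/4129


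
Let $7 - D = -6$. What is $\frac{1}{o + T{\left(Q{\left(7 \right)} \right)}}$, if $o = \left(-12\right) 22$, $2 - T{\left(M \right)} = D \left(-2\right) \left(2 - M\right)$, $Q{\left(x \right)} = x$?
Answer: $- \frac{1}{392} \approx -0.002551$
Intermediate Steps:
$D = 13$ ($D = 7 - -6 = 7 + 6 = 13$)
$T{\left(M \right)} = 54 - 26 M$ ($T{\left(M \right)} = 2 - 13 \left(-2\right) \left(2 - M\right) = 2 - - 26 \left(2 - M\right) = 2 - \left(-52 + 26 M\right) = 54 - 26 M$)
$o = -264$
$\frac{1}{o + T{\left(Q{\left(7 \right)} \right)}} = \frac{1}{-264 + \left(54 - 182\right)} = \frac{1}{-264 - 128} = \frac{1}{-392} = - \frac{1}{392}$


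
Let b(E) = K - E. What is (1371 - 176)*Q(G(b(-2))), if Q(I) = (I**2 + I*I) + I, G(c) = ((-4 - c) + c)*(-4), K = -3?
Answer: 630960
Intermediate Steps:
b(E) = -3 - E
G(c) = 16 (G(c) = -4*(-4) = 16)
Q(I) = I + 2*I**2 (Q(I) = (I**2 + I**2) + I = 2*I**2 + I = I + 2*I**2)
(1371 - 176)*Q(G(b(-2))) = (1371 - 176)*(16*(1 + 2*16)) = 1195*(16*(1 + 32)) = 1195*(16*33) = 1195*528 = 630960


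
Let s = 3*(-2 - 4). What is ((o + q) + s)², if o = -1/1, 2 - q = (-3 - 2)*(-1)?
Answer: 484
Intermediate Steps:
q = -3 (q = 2 - (-3 - 2)*(-1) = 2 - (-5)*(-1) = 2 - 1*5 = 2 - 5 = -3)
s = -18 (s = 3*(-6) = -18)
o = -1 (o = -1*1 = -1)
((o + q) + s)² = ((-1 - 3) - 18)² = (-4 - 18)² = (-22)² = 484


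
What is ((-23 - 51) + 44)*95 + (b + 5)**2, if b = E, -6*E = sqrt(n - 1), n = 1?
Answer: -2825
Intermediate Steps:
E = 0 (E = -sqrt(1 - 1)/6 = -sqrt(0)/6 = -1/6*0 = 0)
b = 0
((-23 - 51) + 44)*95 + (b + 5)**2 = ((-23 - 51) + 44)*95 + (0 + 5)**2 = (-74 + 44)*95 + 5**2 = -30*95 + 25 = -2850 + 25 = -2825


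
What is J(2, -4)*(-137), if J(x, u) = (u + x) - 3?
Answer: 685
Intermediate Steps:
J(x, u) = -3 + u + x
J(2, -4)*(-137) = (-3 - 4 + 2)*(-137) = -5*(-137) = 685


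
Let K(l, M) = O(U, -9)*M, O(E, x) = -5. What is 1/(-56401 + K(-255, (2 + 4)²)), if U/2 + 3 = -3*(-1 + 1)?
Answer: -1/56581 ≈ -1.7674e-5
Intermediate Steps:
U = -6 (U = -6 + 2*(-3*(-1 + 1)) = -6 + 2*(-3*0) = -6 + 2*0 = -6 + 0 = -6)
K(l, M) = -5*M
1/(-56401 + K(-255, (2 + 4)²)) = 1/(-56401 - 5*(2 + 4)²) = 1/(-56401 - 5*6²) = 1/(-56401 - 5*36) = 1/(-56401 - 180) = 1/(-56581) = -1/56581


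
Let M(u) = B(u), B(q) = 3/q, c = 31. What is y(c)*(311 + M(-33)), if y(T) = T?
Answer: 106020/11 ≈ 9638.2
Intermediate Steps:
M(u) = 3/u
y(c)*(311 + M(-33)) = 31*(311 + 3/(-33)) = 31*(311 + 3*(-1/33)) = 31*(311 - 1/11) = 31*(3420/11) = 106020/11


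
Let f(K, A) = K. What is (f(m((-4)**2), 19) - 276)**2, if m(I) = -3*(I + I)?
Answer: 138384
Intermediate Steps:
m(I) = -6*I
(f(m((-4)**2), 19) - 276)**2 = (-6*(-4)**2 - 276)**2 = (-6*16 - 276)**2 = (-96 - 276)**2 = (-372)**2 = 138384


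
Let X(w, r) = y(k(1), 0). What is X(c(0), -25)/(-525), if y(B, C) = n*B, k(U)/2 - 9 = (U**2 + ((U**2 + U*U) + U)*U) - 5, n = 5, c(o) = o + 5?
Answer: -16/105 ≈ -0.15238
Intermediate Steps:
c(o) = 5 + o
k(U) = 8 + 2*U**2 + 2*U*(U + 2*U**2) (k(U) = 18 + 2*((U**2 + ((U**2 + U*U) + U)*U) - 5) = 18 + 2*((U**2 + ((U**2 + U**2) + U)*U) - 5) = 18 + 2*((U**2 + (2*U**2 + U)*U) - 5) = 18 + 2*((U**2 + (U + 2*U**2)*U) - 5) = 18 + 2*((U**2 + U*(U + 2*U**2)) - 5) = 18 + 2*(-5 + U**2 + U*(U + 2*U**2)) = 18 + (-10 + 2*U**2 + 2*U*(U + 2*U**2)) = 8 + 2*U**2 + 2*U*(U + 2*U**2))
y(B, C) = 5*B
X(w, r) = 80 (X(w, r) = 5*(8 + 4*1**2 + 4*1**3) = 5*(8 + 4*1 + 4*1) = 5*(8 + 4 + 4) = 5*16 = 80)
X(c(0), -25)/(-525) = 80/(-525) = 80*(-1/525) = -16/105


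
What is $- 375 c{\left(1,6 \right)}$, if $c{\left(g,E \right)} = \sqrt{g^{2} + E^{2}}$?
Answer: $- 375 \sqrt{37} \approx -2281.0$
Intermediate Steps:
$c{\left(g,E \right)} = \sqrt{E^{2} + g^{2}}$
$- 375 c{\left(1,6 \right)} = - 375 \sqrt{6^{2} + 1^{2}} = - 375 \sqrt{36 + 1} = - 375 \sqrt{37}$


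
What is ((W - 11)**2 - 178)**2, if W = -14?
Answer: 199809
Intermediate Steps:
((W - 11)**2 - 178)**2 = ((-14 - 11)**2 - 178)**2 = ((-25)**2 - 178)**2 = (625 - 178)**2 = 447**2 = 199809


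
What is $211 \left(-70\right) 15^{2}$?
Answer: $-3323250$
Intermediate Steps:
$211 \left(-70\right) 15^{2} = \left(-14770\right) 225 = -3323250$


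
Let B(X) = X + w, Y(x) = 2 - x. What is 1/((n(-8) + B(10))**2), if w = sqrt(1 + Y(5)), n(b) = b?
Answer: (2 + I*sqrt(2))**(-2) ≈ 0.055556 - 0.15713*I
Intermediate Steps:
w = I*sqrt(2) (w = sqrt(1 + (2 - 1*5)) = sqrt(1 + (2 - 5)) = sqrt(1 - 3) = sqrt(-2) = I*sqrt(2) ≈ 1.4142*I)
B(X) = X + I*sqrt(2)
1/((n(-8) + B(10))**2) = 1/((-8 + (10 + I*sqrt(2)))**2) = 1/((2 + I*sqrt(2))**2) = (2 + I*sqrt(2))**(-2)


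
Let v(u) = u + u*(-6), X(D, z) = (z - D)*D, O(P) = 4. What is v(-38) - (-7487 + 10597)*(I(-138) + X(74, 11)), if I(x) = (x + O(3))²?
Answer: -41344150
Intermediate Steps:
X(D, z) = D*(z - D)
I(x) = (4 + x)² (I(x) = (x + 4)² = (4 + x)²)
v(u) = -5*u (v(u) = u - 6*u = -5*u)
v(-38) - (-7487 + 10597)*(I(-138) + X(74, 11)) = -5*(-38) - (-7487 + 10597)*((4 - 138)² + 74*(11 - 1*74)) = 190 - 3110*((-134)² + 74*(11 - 74)) = 190 - 3110*(17956 + 74*(-63)) = 190 - 3110*(17956 - 4662) = 190 - 3110*13294 = 190 - 1*41344340 = 190 - 41344340 = -41344150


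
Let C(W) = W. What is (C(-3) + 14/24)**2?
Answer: 841/144 ≈ 5.8403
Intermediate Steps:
(C(-3) + 14/24)**2 = (-3 + 14/24)**2 = (-3 + 14*(1/24))**2 = (-3 + 7/12)**2 = (-29/12)**2 = 841/144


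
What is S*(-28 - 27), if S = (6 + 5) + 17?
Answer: -1540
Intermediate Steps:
S = 28 (S = 11 + 17 = 28)
S*(-28 - 27) = 28*(-28 - 27) = 28*(-55) = -1540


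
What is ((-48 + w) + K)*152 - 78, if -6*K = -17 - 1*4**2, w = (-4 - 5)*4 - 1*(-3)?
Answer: -11554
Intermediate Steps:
w = -33 (w = -9*4 + 3 = -36 + 3 = -33)
K = 11/2 (K = -(-17 - 1*4**2)/6 = -(-17 - 1*16)/6 = -(-17 - 16)/6 = -1/6*(-33) = 11/2 ≈ 5.5000)
((-48 + w) + K)*152 - 78 = ((-48 - 33) + 11/2)*152 - 78 = (-81 + 11/2)*152 - 78 = -151/2*152 - 78 = -11476 - 78 = -11554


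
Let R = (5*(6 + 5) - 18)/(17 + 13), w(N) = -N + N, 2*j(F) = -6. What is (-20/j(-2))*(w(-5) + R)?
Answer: 74/9 ≈ 8.2222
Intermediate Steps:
j(F) = -3 (j(F) = (½)*(-6) = -3)
w(N) = 0
R = 37/30 (R = (5*11 - 18)/30 = (55 - 18)*(1/30) = 37*(1/30) = 37/30 ≈ 1.2333)
(-20/j(-2))*(w(-5) + R) = (-20/(-3))*(0 + 37/30) = -20*(-⅓)*(37/30) = (20/3)*(37/30) = 74/9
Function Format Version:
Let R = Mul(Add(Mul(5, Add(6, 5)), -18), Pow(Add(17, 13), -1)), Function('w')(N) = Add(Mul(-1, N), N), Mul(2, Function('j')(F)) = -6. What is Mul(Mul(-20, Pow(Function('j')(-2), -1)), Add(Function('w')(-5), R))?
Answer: Rational(74, 9) ≈ 8.2222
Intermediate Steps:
Function('j')(F) = -3 (Function('j')(F) = Mul(Rational(1, 2), -6) = -3)
Function('w')(N) = 0
R = Rational(37, 30) (R = Mul(Add(Mul(5, 11), -18), Pow(30, -1)) = Mul(Add(55, -18), Rational(1, 30)) = Mul(37, Rational(1, 30)) = Rational(37, 30) ≈ 1.2333)
Mul(Mul(-20, Pow(Function('j')(-2), -1)), Add(Function('w')(-5), R)) = Mul(Mul(-20, Pow(-3, -1)), Add(0, Rational(37, 30))) = Mul(Mul(-20, Rational(-1, 3)), Rational(37, 30)) = Mul(Rational(20, 3), Rational(37, 30)) = Rational(74, 9)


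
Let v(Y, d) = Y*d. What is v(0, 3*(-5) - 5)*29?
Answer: 0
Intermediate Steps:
v(0, 3*(-5) - 5)*29 = (0*(3*(-5) - 5))*29 = (0*(-15 - 5))*29 = (0*(-20))*29 = 0*29 = 0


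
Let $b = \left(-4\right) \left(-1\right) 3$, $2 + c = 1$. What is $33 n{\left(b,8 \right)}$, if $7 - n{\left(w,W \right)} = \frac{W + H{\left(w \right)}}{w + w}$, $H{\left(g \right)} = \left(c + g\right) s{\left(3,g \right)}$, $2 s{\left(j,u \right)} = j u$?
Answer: $- \frac{209}{4} \approx -52.25$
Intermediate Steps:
$c = -1$ ($c = -2 + 1 = -1$)
$s{\left(j,u \right)} = \frac{j u}{2}$
$b = 12$ ($b = 4 \cdot 3 = 12$)
$H{\left(g \right)} = \frac{3 g \left(-1 + g\right)}{2}$ ($H{\left(g \right)} = \left(-1 + g\right) \frac{1}{2} \cdot 3 g = \left(-1 + g\right) \frac{3 g}{2} = \frac{3 g \left(-1 + g\right)}{2}$)
$n{\left(w,W \right)} = 7 - \frac{W + \frac{3 w \left(-1 + w\right)}{2}}{2 w}$ ($n{\left(w,W \right)} = 7 - \frac{W + \frac{3 w \left(-1 + w\right)}{2}}{w + w} = 7 - \frac{W + \frac{3 w \left(-1 + w\right)}{2}}{2 w}$)
$33 n{\left(b,8 \right)} = 33 \left(\frac{31}{4} - 9 - \frac{4}{12}\right) = 33 \left(\frac{31}{4} - 9 - 4 \cdot \frac{1}{12}\right) = 33 \left(\frac{31}{4} - 9 - \frac{1}{3}\right) = 33 \left(- \frac{19}{12}\right) = - \frac{209}{4}$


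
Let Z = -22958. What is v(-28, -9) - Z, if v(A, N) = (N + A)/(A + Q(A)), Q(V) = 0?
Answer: 642861/28 ≈ 22959.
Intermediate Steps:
v(A, N) = (A + N)/A (v(A, N) = (N + A)/(A + 0) = (A + N)/A)
v(-28, -9) - Z = (-28 - 9)/(-28) - 1*(-22958) = -1/28*(-37) + 22958 = 37/28 + 22958 = 642861/28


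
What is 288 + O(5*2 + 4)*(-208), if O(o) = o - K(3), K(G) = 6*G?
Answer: 1120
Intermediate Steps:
O(o) = -18 + o (O(o) = o - 6*3 = o - 1*18 = o - 18 = -18 + o)
288 + O(5*2 + 4)*(-208) = 288 + (-18 + (5*2 + 4))*(-208) = 288 + (-18 + (10 + 4))*(-208) = 288 + (-18 + 14)*(-208) = 288 - 4*(-208) = 288 + 832 = 1120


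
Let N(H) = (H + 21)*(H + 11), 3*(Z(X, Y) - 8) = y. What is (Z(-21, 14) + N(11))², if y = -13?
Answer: 4507129/9 ≈ 5.0079e+5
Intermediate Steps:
Z(X, Y) = 11/3 (Z(X, Y) = 8 + (⅓)*(-13) = 8 - 13/3 = 11/3)
N(H) = (11 + H)*(21 + H) (N(H) = (21 + H)*(11 + H) = (11 + H)*(21 + H))
(Z(-21, 14) + N(11))² = (11/3 + (231 + 11² + 32*11))² = (11/3 + (231 + 121 + 352))² = (11/3 + 704)² = (2123/3)² = 4507129/9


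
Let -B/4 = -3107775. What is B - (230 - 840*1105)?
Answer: 13359070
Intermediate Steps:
B = 12431100 (B = -4*(-3107775) = 12431100)
B - (230 - 840*1105) = 12431100 - (230 - 840*1105) = 12431100 - (230 - 928200) = 12431100 - 1*(-927970) = 12431100 + 927970 = 13359070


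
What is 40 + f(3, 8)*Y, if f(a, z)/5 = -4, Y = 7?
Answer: -100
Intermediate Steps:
f(a, z) = -20 (f(a, z) = 5*(-4) = -20)
40 + f(3, 8)*Y = 40 - 20*7 = 40 - 140 = -100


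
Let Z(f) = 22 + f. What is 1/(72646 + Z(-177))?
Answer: 1/72491 ≈ 1.3795e-5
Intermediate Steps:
1/(72646 + Z(-177)) = 1/(72646 + (22 - 177)) = 1/(72646 - 155) = 1/72491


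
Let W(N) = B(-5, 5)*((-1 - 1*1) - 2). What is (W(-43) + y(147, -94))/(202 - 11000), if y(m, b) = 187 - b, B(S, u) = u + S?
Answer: -281/10798 ≈ -0.026023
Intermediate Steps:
B(S, u) = S + u
W(N) = 0 (W(N) = (-5 + 5)*((-1 - 1*1) - 2) = 0*((-1 - 1) - 2) = 0*(-2 - 2) = 0*(-4) = 0)
(W(-43) + y(147, -94))/(202 - 11000) = (0 + (187 - 1*(-94)))/(202 - 11000) = (0 + (187 + 94))/(-10798) = (0 + 281)*(-1/10798) = 281*(-1/10798) = -281/10798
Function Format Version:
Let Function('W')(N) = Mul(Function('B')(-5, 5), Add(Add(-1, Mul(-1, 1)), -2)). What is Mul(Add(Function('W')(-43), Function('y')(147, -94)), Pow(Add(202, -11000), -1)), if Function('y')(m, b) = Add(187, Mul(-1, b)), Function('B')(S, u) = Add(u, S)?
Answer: Rational(-281, 10798) ≈ -0.026023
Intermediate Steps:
Function('B')(S, u) = Add(S, u)
Function('W')(N) = 0 (Function('W')(N) = Mul(Add(-5, 5), Add(Add(-1, Mul(-1, 1)), -2)) = Mul(0, Add(Add(-1, -1), -2)) = Mul(0, Add(-2, -2)) = Mul(0, -4) = 0)
Mul(Add(Function('W')(-43), Function('y')(147, -94)), Pow(Add(202, -11000), -1)) = Mul(Add(0, Add(187, Mul(-1, -94))), Pow(Add(202, -11000), -1)) = Mul(Add(0, Add(187, 94)), Pow(-10798, -1)) = Mul(Add(0, 281), Rational(-1, 10798)) = Mul(281, Rational(-1, 10798)) = Rational(-281, 10798)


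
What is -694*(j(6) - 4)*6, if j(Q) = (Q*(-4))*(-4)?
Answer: -383088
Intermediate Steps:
j(Q) = 16*Q (j(Q) = -4*Q*(-4) = 16*Q)
-694*(j(6) - 4)*6 = -694*(16*6 - 4)*6 = -694*(96 - 4)*6 = -63848*6 = -694*552 = -383088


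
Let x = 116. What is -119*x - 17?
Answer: -13821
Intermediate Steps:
-119*x - 17 = -119*116 - 17 = -13804 - 17 = -13821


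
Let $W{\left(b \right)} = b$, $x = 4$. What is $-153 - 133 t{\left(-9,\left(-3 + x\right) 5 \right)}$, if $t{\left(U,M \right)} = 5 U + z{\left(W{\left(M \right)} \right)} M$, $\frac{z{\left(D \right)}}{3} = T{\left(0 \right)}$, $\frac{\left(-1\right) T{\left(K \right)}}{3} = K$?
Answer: $5832$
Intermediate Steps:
$T{\left(K \right)} = - 3 K$
$z{\left(D \right)} = 0$ ($z{\left(D \right)} = 3 \left(\left(-3\right) 0\right) = 3 \cdot 0 = 0$)
$t{\left(U,M \right)} = 5 U$ ($t{\left(U,M \right)} = 5 U + 0 M = 5 U + 0 = 5 U$)
$-153 - 133 t{\left(-9,\left(-3 + x\right) 5 \right)} = -153 - 133 \cdot 5 \left(-9\right) = -153 - -5985 = -153 + 5985 = 5832$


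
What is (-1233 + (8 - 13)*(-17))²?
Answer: 1317904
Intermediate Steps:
(-1233 + (8 - 13)*(-17))² = (-1233 - 5*(-17))² = (-1233 + 85)² = (-1148)² = 1317904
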